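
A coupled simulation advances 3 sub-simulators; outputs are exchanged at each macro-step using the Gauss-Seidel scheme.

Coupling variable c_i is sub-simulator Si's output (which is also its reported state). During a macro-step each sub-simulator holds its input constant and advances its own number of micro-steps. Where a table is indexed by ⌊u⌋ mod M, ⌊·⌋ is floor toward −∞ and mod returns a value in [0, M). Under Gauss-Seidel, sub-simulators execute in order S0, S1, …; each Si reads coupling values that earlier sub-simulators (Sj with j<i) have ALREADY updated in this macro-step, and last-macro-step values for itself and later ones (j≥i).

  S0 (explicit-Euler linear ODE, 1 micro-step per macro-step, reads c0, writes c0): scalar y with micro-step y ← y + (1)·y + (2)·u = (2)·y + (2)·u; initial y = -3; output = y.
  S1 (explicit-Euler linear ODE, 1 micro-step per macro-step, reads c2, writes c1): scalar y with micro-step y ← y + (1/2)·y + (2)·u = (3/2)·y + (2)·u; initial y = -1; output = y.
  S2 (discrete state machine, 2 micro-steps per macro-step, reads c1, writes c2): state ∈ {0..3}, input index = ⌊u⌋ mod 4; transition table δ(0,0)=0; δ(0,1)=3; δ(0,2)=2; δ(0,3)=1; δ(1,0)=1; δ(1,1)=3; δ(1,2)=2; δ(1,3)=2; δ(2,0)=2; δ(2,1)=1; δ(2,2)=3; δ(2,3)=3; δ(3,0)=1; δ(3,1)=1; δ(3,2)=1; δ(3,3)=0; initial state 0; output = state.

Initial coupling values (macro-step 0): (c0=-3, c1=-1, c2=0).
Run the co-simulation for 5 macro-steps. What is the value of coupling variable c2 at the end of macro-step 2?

c2 at macro-step 2 = 1

macro 1: S0 reads c0=-3 → after 1×micro: -12; S1 reads c2=0 → after 1×micro: -3/2; S2 reads c1=-3/2 → after 2×micro: 3 ⇒ (c0=-12, c1=-3/2, c2=3)
macro 2: S0 reads c0=-12 → after 1×micro: -48; S1 reads c2=3 → after 1×micro: 15/4; S2 reads c1=15/4 → after 2×micro: 1 ⇒ (c0=-48, c1=15/4, c2=1)
macro 3: S0 reads c0=-48 → after 1×micro: -192; S1 reads c2=1 → after 1×micro: 61/8; S2 reads c1=61/8 → after 2×micro: 3 ⇒ (c0=-192, c1=61/8, c2=3)
macro 4: S0 reads c0=-192 → after 1×micro: -768; S1 reads c2=3 → after 1×micro: 279/16; S2 reads c1=279/16 → after 2×micro: 3 ⇒ (c0=-768, c1=279/16, c2=3)
macro 5: S0 reads c0=-768 → after 1×micro: -3072; S1 reads c2=3 → after 1×micro: 1029/32; S2 reads c1=1029/32 → after 2×micro: 1 ⇒ (c0=-3072, c1=1029/32, c2=1)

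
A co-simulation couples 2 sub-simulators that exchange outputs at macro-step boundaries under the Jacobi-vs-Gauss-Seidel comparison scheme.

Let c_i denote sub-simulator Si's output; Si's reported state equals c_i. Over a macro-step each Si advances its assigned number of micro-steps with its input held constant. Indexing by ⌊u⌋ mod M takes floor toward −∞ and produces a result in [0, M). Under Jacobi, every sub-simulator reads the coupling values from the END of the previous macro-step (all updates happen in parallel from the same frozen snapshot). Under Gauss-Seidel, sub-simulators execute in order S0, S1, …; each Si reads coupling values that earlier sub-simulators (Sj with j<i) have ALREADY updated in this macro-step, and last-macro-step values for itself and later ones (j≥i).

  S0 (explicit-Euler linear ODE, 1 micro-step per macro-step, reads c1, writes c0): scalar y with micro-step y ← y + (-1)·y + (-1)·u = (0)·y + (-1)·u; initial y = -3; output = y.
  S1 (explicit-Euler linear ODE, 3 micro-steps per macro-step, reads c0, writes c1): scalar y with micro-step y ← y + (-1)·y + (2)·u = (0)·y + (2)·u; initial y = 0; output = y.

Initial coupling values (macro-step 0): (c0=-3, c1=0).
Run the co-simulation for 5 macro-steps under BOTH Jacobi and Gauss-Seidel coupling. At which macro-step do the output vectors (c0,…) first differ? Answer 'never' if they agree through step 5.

first divergence at macro-step: 1

[Jacobi] macro 1: S0 reads c1=0 → after 1×micro: 0; S1 reads c0=-3 → after 3×micro: -6 ⇒ (c0=0, c1=-6)
[Jacobi] macro 2: S0 reads c1=-6 → after 1×micro: 6; S1 reads c0=0 → after 3×micro: 0 ⇒ (c0=6, c1=0)
[Jacobi] macro 3: S0 reads c1=0 → after 1×micro: 0; S1 reads c0=6 → after 3×micro: 12 ⇒ (c0=0, c1=12)
[Jacobi] macro 4: S0 reads c1=12 → after 1×micro: -12; S1 reads c0=0 → after 3×micro: 0 ⇒ (c0=-12, c1=0)
[Jacobi] macro 5: S0 reads c1=0 → after 1×micro: 0; S1 reads c0=-12 → after 3×micro: -24 ⇒ (c0=0, c1=-24)
[Gauss-Seidel] macro 1: S0 reads c1=0 → after 1×micro: 0; S1 reads c0=0 → after 3×micro: 0 ⇒ (c0=0, c1=0)
[Gauss-Seidel] macro 2: S0 reads c1=0 → after 1×micro: 0; S1 reads c0=0 → after 3×micro: 0 ⇒ (c0=0, c1=0)
[Gauss-Seidel] macro 3: S0 reads c1=0 → after 1×micro: 0; S1 reads c0=0 → after 3×micro: 0 ⇒ (c0=0, c1=0)
[Gauss-Seidel] macro 4: S0 reads c1=0 → after 1×micro: 0; S1 reads c0=0 → after 3×micro: 0 ⇒ (c0=0, c1=0)
[Gauss-Seidel] macro 5: S0 reads c1=0 → after 1×micro: 0; S1 reads c0=0 → after 3×micro: 0 ⇒ (c0=0, c1=0)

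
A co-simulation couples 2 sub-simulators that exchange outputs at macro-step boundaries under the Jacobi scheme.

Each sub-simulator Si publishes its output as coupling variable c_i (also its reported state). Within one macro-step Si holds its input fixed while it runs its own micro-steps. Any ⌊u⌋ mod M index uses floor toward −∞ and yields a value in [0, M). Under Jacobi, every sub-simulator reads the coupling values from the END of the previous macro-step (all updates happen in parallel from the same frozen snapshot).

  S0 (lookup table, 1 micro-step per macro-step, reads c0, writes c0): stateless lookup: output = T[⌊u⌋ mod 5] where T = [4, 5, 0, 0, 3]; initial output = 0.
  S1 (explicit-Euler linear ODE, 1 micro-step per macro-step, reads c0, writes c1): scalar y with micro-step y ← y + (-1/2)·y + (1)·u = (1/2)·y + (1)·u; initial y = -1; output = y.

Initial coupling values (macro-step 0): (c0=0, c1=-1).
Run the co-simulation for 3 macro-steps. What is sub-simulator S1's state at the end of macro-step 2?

S1 state at macro-step 2 = 15/4

macro 1: S0 reads c0=0 → after 1×micro: 4; S1 reads c0=0 → after 1×micro: -1/2 ⇒ (c0=4, c1=-1/2)
macro 2: S0 reads c0=4 → after 1×micro: 3; S1 reads c0=4 → after 1×micro: 15/4 ⇒ (c0=3, c1=15/4)
macro 3: S0 reads c0=3 → after 1×micro: 0; S1 reads c0=3 → after 1×micro: 39/8 ⇒ (c0=0, c1=39/8)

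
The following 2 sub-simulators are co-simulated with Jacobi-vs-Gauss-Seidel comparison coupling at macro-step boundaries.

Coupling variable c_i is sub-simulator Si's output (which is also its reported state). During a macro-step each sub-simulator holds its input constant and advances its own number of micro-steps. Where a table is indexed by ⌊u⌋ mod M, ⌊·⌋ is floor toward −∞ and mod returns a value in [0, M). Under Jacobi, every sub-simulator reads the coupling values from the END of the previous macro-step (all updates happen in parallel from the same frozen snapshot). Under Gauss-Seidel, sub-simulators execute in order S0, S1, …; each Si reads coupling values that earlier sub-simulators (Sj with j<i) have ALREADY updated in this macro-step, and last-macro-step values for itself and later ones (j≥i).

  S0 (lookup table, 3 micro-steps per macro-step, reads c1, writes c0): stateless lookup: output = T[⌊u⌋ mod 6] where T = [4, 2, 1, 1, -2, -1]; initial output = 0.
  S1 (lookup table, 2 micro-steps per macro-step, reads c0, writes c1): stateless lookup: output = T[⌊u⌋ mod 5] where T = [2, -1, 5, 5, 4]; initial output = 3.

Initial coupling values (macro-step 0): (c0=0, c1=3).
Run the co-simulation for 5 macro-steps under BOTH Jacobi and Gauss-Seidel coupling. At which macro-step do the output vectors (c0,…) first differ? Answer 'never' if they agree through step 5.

[Jacobi] macro 1: S0 reads c1=3 → after 3×micro: 1; S1 reads c0=0 → after 2×micro: 2 ⇒ (c0=1, c1=2)
[Jacobi] macro 2: S0 reads c1=2 → after 3×micro: 1; S1 reads c0=1 → after 2×micro: -1 ⇒ (c0=1, c1=-1)
[Jacobi] macro 3: S0 reads c1=-1 → after 3×micro: -1; S1 reads c0=1 → after 2×micro: -1 ⇒ (c0=-1, c1=-1)
[Jacobi] macro 4: S0 reads c1=-1 → after 3×micro: -1; S1 reads c0=-1 → after 2×micro: 4 ⇒ (c0=-1, c1=4)
[Jacobi] macro 5: S0 reads c1=4 → after 3×micro: -2; S1 reads c0=-1 → after 2×micro: 4 ⇒ (c0=-2, c1=4)
[Gauss-Seidel] macro 1: S0 reads c1=3 → after 3×micro: 1; S1 reads c0=1 → after 2×micro: -1 ⇒ (c0=1, c1=-1)
[Gauss-Seidel] macro 2: S0 reads c1=-1 → after 3×micro: -1; S1 reads c0=-1 → after 2×micro: 4 ⇒ (c0=-1, c1=4)
[Gauss-Seidel] macro 3: S0 reads c1=4 → after 3×micro: -2; S1 reads c0=-2 → after 2×micro: 5 ⇒ (c0=-2, c1=5)
[Gauss-Seidel] macro 4: S0 reads c1=5 → after 3×micro: -1; S1 reads c0=-1 → after 2×micro: 4 ⇒ (c0=-1, c1=4)
[Gauss-Seidel] macro 5: S0 reads c1=4 → after 3×micro: -2; S1 reads c0=-2 → after 2×micro: 5 ⇒ (c0=-2, c1=5)

first divergence at macro-step: 1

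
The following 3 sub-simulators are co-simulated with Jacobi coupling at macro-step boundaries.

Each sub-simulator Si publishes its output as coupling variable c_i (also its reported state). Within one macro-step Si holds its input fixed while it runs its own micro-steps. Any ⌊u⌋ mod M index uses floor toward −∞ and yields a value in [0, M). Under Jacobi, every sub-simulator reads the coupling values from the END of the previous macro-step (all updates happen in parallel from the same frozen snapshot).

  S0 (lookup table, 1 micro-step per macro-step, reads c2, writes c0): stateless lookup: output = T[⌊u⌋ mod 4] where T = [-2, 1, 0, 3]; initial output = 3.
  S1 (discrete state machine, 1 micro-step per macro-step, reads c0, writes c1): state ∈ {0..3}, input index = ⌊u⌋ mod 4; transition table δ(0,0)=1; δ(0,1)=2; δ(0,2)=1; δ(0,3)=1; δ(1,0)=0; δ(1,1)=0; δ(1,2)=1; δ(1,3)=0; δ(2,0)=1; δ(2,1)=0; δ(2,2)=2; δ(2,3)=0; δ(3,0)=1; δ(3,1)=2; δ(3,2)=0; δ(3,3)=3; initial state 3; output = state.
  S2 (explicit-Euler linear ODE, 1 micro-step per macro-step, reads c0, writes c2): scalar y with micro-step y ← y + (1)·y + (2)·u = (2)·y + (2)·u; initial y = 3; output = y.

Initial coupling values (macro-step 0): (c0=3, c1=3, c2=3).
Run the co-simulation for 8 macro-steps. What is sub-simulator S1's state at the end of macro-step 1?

S1 state at macro-step 1 = 3

macro 1: S0 reads c2=3 → after 1×micro: 3; S1 reads c0=3 → after 1×micro: 3; S2 reads c0=3 → after 1×micro: 12 ⇒ (c0=3, c1=3, c2=12)
macro 2: S0 reads c2=12 → after 1×micro: -2; S1 reads c0=3 → after 1×micro: 3; S2 reads c0=3 → after 1×micro: 30 ⇒ (c0=-2, c1=3, c2=30)
macro 3: S0 reads c2=30 → after 1×micro: 0; S1 reads c0=-2 → after 1×micro: 0; S2 reads c0=-2 → after 1×micro: 56 ⇒ (c0=0, c1=0, c2=56)
macro 4: S0 reads c2=56 → after 1×micro: -2; S1 reads c0=0 → after 1×micro: 1; S2 reads c0=0 → after 1×micro: 112 ⇒ (c0=-2, c1=1, c2=112)
macro 5: S0 reads c2=112 → after 1×micro: -2; S1 reads c0=-2 → after 1×micro: 1; S2 reads c0=-2 → after 1×micro: 220 ⇒ (c0=-2, c1=1, c2=220)
macro 6: S0 reads c2=220 → after 1×micro: -2; S1 reads c0=-2 → after 1×micro: 1; S2 reads c0=-2 → after 1×micro: 436 ⇒ (c0=-2, c1=1, c2=436)
macro 7: S0 reads c2=436 → after 1×micro: -2; S1 reads c0=-2 → after 1×micro: 1; S2 reads c0=-2 → after 1×micro: 868 ⇒ (c0=-2, c1=1, c2=868)
macro 8: S0 reads c2=868 → after 1×micro: -2; S1 reads c0=-2 → after 1×micro: 1; S2 reads c0=-2 → after 1×micro: 1732 ⇒ (c0=-2, c1=1, c2=1732)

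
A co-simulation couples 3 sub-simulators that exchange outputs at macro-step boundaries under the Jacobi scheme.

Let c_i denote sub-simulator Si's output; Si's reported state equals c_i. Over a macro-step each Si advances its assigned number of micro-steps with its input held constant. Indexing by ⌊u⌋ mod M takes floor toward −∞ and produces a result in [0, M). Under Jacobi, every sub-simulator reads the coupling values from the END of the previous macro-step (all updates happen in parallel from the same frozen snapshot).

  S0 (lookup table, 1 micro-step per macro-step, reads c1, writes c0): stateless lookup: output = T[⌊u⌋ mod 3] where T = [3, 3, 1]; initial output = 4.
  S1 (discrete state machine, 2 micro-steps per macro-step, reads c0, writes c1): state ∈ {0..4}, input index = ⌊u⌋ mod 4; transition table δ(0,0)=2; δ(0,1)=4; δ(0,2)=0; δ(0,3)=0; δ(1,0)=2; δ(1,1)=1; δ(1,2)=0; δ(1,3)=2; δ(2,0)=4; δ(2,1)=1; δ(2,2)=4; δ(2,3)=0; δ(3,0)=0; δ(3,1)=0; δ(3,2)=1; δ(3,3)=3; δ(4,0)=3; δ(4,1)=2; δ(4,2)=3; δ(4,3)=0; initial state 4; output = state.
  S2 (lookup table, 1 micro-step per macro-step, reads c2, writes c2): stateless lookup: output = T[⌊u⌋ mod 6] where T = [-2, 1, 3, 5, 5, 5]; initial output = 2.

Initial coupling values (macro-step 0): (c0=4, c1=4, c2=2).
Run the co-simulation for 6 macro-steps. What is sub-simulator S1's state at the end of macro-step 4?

S1 state at macro-step 4 = 0

macro 1: S0 reads c1=4 → after 1×micro: 3; S1 reads c0=4 → after 2×micro: 0; S2 reads c2=2 → after 1×micro: 3 ⇒ (c0=3, c1=0, c2=3)
macro 2: S0 reads c1=0 → after 1×micro: 3; S1 reads c0=3 → after 2×micro: 0; S2 reads c2=3 → after 1×micro: 5 ⇒ (c0=3, c1=0, c2=5)
macro 3: S0 reads c1=0 → after 1×micro: 3; S1 reads c0=3 → after 2×micro: 0; S2 reads c2=5 → after 1×micro: 5 ⇒ (c0=3, c1=0, c2=5)
macro 4: S0 reads c1=0 → after 1×micro: 3; S1 reads c0=3 → after 2×micro: 0; S2 reads c2=5 → after 1×micro: 5 ⇒ (c0=3, c1=0, c2=5)
macro 5: S0 reads c1=0 → after 1×micro: 3; S1 reads c0=3 → after 2×micro: 0; S2 reads c2=5 → after 1×micro: 5 ⇒ (c0=3, c1=0, c2=5)
macro 6: S0 reads c1=0 → after 1×micro: 3; S1 reads c0=3 → after 2×micro: 0; S2 reads c2=5 → after 1×micro: 5 ⇒ (c0=3, c1=0, c2=5)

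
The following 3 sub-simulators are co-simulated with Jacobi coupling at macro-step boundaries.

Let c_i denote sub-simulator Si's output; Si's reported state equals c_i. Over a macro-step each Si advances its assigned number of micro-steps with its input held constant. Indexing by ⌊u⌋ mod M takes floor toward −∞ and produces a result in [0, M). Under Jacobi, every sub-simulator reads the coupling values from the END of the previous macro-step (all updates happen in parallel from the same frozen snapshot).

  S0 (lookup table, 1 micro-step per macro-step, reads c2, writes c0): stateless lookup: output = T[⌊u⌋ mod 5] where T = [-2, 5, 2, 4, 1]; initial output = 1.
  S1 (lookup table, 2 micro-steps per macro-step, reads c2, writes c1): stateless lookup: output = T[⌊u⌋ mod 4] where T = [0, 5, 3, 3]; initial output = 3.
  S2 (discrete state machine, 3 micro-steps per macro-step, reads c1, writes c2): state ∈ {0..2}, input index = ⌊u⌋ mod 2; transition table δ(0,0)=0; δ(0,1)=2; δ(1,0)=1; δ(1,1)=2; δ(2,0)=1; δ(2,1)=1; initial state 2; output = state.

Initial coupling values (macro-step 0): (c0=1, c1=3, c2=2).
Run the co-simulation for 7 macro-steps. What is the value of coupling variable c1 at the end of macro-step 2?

c1 at macro-step 2 = 5

macro 1: S0 reads c2=2 → after 1×micro: 2; S1 reads c2=2 → after 2×micro: 3; S2 reads c1=3 → after 3×micro: 1 ⇒ (c0=2, c1=3, c2=1)
macro 2: S0 reads c2=1 → after 1×micro: 5; S1 reads c2=1 → after 2×micro: 5; S2 reads c1=3 → after 3×micro: 2 ⇒ (c0=5, c1=5, c2=2)
macro 3: S0 reads c2=2 → after 1×micro: 2; S1 reads c2=2 → after 2×micro: 3; S2 reads c1=5 → after 3×micro: 1 ⇒ (c0=2, c1=3, c2=1)
macro 4: S0 reads c2=1 → after 1×micro: 5; S1 reads c2=1 → after 2×micro: 5; S2 reads c1=3 → after 3×micro: 2 ⇒ (c0=5, c1=5, c2=2)
macro 5: S0 reads c2=2 → after 1×micro: 2; S1 reads c2=2 → after 2×micro: 3; S2 reads c1=5 → after 3×micro: 1 ⇒ (c0=2, c1=3, c2=1)
macro 6: S0 reads c2=1 → after 1×micro: 5; S1 reads c2=1 → after 2×micro: 5; S2 reads c1=3 → after 3×micro: 2 ⇒ (c0=5, c1=5, c2=2)
macro 7: S0 reads c2=2 → after 1×micro: 2; S1 reads c2=2 → after 2×micro: 3; S2 reads c1=5 → after 3×micro: 1 ⇒ (c0=2, c1=3, c2=1)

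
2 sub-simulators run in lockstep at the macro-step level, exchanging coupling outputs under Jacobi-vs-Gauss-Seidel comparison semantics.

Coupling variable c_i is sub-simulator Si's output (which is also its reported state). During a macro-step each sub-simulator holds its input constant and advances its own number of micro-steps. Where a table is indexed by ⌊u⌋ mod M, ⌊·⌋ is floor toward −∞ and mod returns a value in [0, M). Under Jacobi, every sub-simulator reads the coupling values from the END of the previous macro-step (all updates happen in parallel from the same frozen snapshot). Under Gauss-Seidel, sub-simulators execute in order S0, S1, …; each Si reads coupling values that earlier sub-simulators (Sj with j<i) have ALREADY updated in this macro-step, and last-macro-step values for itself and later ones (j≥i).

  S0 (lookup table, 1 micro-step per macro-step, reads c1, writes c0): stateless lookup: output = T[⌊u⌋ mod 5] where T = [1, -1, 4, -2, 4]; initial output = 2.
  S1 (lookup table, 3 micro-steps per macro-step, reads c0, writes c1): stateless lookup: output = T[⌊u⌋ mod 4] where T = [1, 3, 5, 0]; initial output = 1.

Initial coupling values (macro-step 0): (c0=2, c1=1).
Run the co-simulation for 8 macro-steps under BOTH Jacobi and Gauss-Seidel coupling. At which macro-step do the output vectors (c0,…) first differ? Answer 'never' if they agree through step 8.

first divergence at macro-step: 1

[Jacobi] macro 1: S0 reads c1=1 → after 1×micro: -1; S1 reads c0=2 → after 3×micro: 5 ⇒ (c0=-1, c1=5)
[Jacobi] macro 2: S0 reads c1=5 → after 1×micro: 1; S1 reads c0=-1 → after 3×micro: 0 ⇒ (c0=1, c1=0)
[Jacobi] macro 3: S0 reads c1=0 → after 1×micro: 1; S1 reads c0=1 → after 3×micro: 3 ⇒ (c0=1, c1=3)
[Jacobi] macro 4: S0 reads c1=3 → after 1×micro: -2; S1 reads c0=1 → after 3×micro: 3 ⇒ (c0=-2, c1=3)
[Jacobi] macro 5: S0 reads c1=3 → after 1×micro: -2; S1 reads c0=-2 → after 3×micro: 5 ⇒ (c0=-2, c1=5)
[Jacobi] macro 6: S0 reads c1=5 → after 1×micro: 1; S1 reads c0=-2 → after 3×micro: 5 ⇒ (c0=1, c1=5)
[Jacobi] macro 7: S0 reads c1=5 → after 1×micro: 1; S1 reads c0=1 → after 3×micro: 3 ⇒ (c0=1, c1=3)
[Jacobi] macro 8: S0 reads c1=3 → after 1×micro: -2; S1 reads c0=1 → after 3×micro: 3 ⇒ (c0=-2, c1=3)
[Gauss-Seidel] macro 1: S0 reads c1=1 → after 1×micro: -1; S1 reads c0=-1 → after 3×micro: 0 ⇒ (c0=-1, c1=0)
[Gauss-Seidel] macro 2: S0 reads c1=0 → after 1×micro: 1; S1 reads c0=1 → after 3×micro: 3 ⇒ (c0=1, c1=3)
[Gauss-Seidel] macro 3: S0 reads c1=3 → after 1×micro: -2; S1 reads c0=-2 → after 3×micro: 5 ⇒ (c0=-2, c1=5)
[Gauss-Seidel] macro 4: S0 reads c1=5 → after 1×micro: 1; S1 reads c0=1 → after 3×micro: 3 ⇒ (c0=1, c1=3)
[Gauss-Seidel] macro 5: S0 reads c1=3 → after 1×micro: -2; S1 reads c0=-2 → after 3×micro: 5 ⇒ (c0=-2, c1=5)
[Gauss-Seidel] macro 6: S0 reads c1=5 → after 1×micro: 1; S1 reads c0=1 → after 3×micro: 3 ⇒ (c0=1, c1=3)
[Gauss-Seidel] macro 7: S0 reads c1=3 → after 1×micro: -2; S1 reads c0=-2 → after 3×micro: 5 ⇒ (c0=-2, c1=5)
[Gauss-Seidel] macro 8: S0 reads c1=5 → after 1×micro: 1; S1 reads c0=1 → after 3×micro: 3 ⇒ (c0=1, c1=3)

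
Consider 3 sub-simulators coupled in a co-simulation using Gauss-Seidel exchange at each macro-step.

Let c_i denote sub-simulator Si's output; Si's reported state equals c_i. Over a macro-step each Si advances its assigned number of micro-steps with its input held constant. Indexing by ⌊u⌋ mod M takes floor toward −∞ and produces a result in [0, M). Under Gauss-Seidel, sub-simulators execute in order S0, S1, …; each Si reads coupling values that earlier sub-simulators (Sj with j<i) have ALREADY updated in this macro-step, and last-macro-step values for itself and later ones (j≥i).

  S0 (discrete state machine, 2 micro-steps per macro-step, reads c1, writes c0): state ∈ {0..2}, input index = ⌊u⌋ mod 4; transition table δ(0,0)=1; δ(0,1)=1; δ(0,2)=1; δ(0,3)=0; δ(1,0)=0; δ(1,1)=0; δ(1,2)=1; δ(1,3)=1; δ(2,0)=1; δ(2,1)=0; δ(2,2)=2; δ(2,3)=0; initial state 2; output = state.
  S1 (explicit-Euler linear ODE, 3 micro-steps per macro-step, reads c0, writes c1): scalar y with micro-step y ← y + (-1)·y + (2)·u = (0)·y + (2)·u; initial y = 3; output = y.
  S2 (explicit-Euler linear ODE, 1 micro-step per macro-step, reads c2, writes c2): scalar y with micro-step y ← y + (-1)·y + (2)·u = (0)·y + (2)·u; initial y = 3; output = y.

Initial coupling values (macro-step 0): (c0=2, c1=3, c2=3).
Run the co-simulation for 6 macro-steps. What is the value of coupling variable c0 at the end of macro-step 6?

macro 1: S0 reads c1=3 → after 2×micro: 0; S1 reads c0=0 → after 3×micro: 0; S2 reads c2=3 → after 1×micro: 6 ⇒ (c0=0, c1=0, c2=6)
macro 2: S0 reads c1=0 → after 2×micro: 0; S1 reads c0=0 → after 3×micro: 0; S2 reads c2=6 → after 1×micro: 12 ⇒ (c0=0, c1=0, c2=12)
macro 3: S0 reads c1=0 → after 2×micro: 0; S1 reads c0=0 → after 3×micro: 0; S2 reads c2=12 → after 1×micro: 24 ⇒ (c0=0, c1=0, c2=24)
macro 4: S0 reads c1=0 → after 2×micro: 0; S1 reads c0=0 → after 3×micro: 0; S2 reads c2=24 → after 1×micro: 48 ⇒ (c0=0, c1=0, c2=48)
macro 5: S0 reads c1=0 → after 2×micro: 0; S1 reads c0=0 → after 3×micro: 0; S2 reads c2=48 → after 1×micro: 96 ⇒ (c0=0, c1=0, c2=96)
macro 6: S0 reads c1=0 → after 2×micro: 0; S1 reads c0=0 → after 3×micro: 0; S2 reads c2=96 → after 1×micro: 192 ⇒ (c0=0, c1=0, c2=192)

c0 at macro-step 6 = 0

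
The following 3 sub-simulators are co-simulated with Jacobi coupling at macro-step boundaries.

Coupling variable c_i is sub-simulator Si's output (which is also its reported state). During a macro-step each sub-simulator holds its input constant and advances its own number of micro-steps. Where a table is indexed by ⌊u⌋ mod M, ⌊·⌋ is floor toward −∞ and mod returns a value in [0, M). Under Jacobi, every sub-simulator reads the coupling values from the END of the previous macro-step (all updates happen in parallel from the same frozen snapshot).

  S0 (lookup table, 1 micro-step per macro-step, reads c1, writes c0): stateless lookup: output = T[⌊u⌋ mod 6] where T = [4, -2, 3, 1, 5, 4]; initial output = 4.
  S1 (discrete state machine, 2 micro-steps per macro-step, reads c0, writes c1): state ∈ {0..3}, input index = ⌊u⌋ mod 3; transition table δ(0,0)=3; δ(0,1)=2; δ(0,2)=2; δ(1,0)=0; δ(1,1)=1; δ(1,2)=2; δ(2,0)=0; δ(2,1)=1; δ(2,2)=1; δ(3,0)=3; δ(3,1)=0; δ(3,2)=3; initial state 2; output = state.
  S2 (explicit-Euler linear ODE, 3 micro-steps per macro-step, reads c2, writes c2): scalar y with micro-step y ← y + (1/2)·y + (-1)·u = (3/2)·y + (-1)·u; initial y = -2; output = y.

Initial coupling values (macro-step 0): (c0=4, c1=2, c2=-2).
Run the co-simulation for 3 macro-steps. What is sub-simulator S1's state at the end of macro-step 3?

S1 state at macro-step 3 = 2

macro 1: S0 reads c1=2 → after 1×micro: 3; S1 reads c0=4 → after 2×micro: 1; S2 reads c2=-2 → after 3×micro: 11/4 ⇒ (c0=3, c1=1, c2=11/4)
macro 2: S0 reads c1=1 → after 1×micro: -2; S1 reads c0=3 → after 2×micro: 3; S2 reads c2=11/4 → after 3×micro: -121/32 ⇒ (c0=-2, c1=3, c2=-121/32)
macro 3: S0 reads c1=3 → after 1×micro: 1; S1 reads c0=-2 → after 2×micro: 2; S2 reads c2=-121/32 → after 3×micro: 1331/256 ⇒ (c0=1, c1=2, c2=1331/256)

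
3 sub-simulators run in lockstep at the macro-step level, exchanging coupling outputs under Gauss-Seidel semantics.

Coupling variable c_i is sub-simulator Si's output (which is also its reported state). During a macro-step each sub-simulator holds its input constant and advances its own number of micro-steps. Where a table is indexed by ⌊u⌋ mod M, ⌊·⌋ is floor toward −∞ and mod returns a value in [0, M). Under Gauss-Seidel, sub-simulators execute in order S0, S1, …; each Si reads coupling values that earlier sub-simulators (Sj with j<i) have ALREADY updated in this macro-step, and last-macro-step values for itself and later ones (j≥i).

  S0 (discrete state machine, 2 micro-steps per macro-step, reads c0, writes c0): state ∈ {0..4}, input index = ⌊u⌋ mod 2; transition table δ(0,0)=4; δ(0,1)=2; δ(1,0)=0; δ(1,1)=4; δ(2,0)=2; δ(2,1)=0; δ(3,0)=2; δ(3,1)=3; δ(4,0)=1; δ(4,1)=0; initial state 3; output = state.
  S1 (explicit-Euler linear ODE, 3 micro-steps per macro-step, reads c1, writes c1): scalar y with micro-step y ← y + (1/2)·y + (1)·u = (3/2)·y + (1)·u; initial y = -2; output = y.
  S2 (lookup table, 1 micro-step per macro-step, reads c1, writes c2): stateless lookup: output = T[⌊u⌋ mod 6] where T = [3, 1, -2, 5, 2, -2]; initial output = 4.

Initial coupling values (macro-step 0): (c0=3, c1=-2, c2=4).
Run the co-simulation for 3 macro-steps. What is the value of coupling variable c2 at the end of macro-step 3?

c2 at macro-step 3 = 1

macro 1: S0 reads c0=3 → after 2×micro: 3; S1 reads c1=-2 → after 3×micro: -65/4; S2 reads c1=-65/4 → after 1×micro: 1 ⇒ (c0=3, c1=-65/4, c2=1)
macro 2: S0 reads c0=3 → after 2×micro: 3; S1 reads c1=-65/4 → after 3×micro: -4225/32; S2 reads c1=-4225/32 → after 1×micro: -2 ⇒ (c0=3, c1=-4225/32, c2=-2)
macro 3: S0 reads c0=3 → after 2×micro: 3; S1 reads c1=-4225/32 → after 3×micro: -274625/256; S2 reads c1=-274625/256 → after 1×micro: 1 ⇒ (c0=3, c1=-274625/256, c2=1)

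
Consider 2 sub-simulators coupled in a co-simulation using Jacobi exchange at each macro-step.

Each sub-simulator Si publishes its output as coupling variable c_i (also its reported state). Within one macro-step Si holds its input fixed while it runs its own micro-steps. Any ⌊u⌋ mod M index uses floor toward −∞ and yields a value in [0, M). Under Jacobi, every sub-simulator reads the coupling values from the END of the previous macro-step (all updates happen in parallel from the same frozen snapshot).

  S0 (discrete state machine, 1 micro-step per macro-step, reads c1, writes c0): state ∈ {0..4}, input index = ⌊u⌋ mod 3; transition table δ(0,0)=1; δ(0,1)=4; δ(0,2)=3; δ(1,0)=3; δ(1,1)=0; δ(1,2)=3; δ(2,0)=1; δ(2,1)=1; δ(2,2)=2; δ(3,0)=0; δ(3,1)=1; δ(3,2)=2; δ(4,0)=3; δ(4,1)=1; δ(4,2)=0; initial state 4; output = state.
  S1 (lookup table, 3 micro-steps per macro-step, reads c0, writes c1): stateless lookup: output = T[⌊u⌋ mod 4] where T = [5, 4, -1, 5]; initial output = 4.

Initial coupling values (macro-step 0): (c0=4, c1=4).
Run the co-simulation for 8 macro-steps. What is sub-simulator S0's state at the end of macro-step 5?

S0 state at macro-step 5 = 1

macro 1: S0 reads c1=4 → after 1×micro: 1; S1 reads c0=4 → after 3×micro: 5 ⇒ (c0=1, c1=5)
macro 2: S0 reads c1=5 → after 1×micro: 3; S1 reads c0=1 → after 3×micro: 4 ⇒ (c0=3, c1=4)
macro 3: S0 reads c1=4 → after 1×micro: 1; S1 reads c0=3 → after 3×micro: 5 ⇒ (c0=1, c1=5)
macro 4: S0 reads c1=5 → after 1×micro: 3; S1 reads c0=1 → after 3×micro: 4 ⇒ (c0=3, c1=4)
macro 5: S0 reads c1=4 → after 1×micro: 1; S1 reads c0=3 → after 3×micro: 5 ⇒ (c0=1, c1=5)
macro 6: S0 reads c1=5 → after 1×micro: 3; S1 reads c0=1 → after 3×micro: 4 ⇒ (c0=3, c1=4)
macro 7: S0 reads c1=4 → after 1×micro: 1; S1 reads c0=3 → after 3×micro: 5 ⇒ (c0=1, c1=5)
macro 8: S0 reads c1=5 → after 1×micro: 3; S1 reads c0=1 → after 3×micro: 4 ⇒ (c0=3, c1=4)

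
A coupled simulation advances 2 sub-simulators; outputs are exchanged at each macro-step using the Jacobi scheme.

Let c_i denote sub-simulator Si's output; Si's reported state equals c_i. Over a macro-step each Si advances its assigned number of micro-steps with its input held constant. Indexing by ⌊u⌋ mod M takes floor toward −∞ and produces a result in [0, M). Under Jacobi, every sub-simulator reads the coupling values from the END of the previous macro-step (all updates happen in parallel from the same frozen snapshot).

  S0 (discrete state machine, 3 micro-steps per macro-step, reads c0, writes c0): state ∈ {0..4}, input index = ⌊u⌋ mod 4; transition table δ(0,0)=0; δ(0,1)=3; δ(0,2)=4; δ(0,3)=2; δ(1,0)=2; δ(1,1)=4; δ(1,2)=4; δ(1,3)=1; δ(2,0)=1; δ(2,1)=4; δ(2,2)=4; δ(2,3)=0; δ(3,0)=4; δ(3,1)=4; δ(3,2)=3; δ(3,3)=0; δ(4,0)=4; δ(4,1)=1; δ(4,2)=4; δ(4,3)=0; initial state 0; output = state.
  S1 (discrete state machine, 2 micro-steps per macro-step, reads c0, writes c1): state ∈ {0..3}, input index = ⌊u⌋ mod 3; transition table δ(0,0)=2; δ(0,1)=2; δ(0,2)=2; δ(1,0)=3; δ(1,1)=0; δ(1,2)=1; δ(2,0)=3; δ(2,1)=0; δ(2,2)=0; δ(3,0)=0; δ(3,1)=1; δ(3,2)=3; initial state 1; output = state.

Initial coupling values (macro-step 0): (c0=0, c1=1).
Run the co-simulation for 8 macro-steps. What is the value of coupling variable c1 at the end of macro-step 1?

c1 at macro-step 1 = 0

macro 1: S0 reads c0=0 → after 3×micro: 0; S1 reads c0=0 → after 2×micro: 0 ⇒ (c0=0, c1=0)
macro 2: S0 reads c0=0 → after 3×micro: 0; S1 reads c0=0 → after 2×micro: 3 ⇒ (c0=0, c1=3)
macro 3: S0 reads c0=0 → after 3×micro: 0; S1 reads c0=0 → after 2×micro: 2 ⇒ (c0=0, c1=2)
macro 4: S0 reads c0=0 → after 3×micro: 0; S1 reads c0=0 → after 2×micro: 0 ⇒ (c0=0, c1=0)
macro 5: S0 reads c0=0 → after 3×micro: 0; S1 reads c0=0 → after 2×micro: 3 ⇒ (c0=0, c1=3)
macro 6: S0 reads c0=0 → after 3×micro: 0; S1 reads c0=0 → after 2×micro: 2 ⇒ (c0=0, c1=2)
macro 7: S0 reads c0=0 → after 3×micro: 0; S1 reads c0=0 → after 2×micro: 0 ⇒ (c0=0, c1=0)
macro 8: S0 reads c0=0 → after 3×micro: 0; S1 reads c0=0 → after 2×micro: 3 ⇒ (c0=0, c1=3)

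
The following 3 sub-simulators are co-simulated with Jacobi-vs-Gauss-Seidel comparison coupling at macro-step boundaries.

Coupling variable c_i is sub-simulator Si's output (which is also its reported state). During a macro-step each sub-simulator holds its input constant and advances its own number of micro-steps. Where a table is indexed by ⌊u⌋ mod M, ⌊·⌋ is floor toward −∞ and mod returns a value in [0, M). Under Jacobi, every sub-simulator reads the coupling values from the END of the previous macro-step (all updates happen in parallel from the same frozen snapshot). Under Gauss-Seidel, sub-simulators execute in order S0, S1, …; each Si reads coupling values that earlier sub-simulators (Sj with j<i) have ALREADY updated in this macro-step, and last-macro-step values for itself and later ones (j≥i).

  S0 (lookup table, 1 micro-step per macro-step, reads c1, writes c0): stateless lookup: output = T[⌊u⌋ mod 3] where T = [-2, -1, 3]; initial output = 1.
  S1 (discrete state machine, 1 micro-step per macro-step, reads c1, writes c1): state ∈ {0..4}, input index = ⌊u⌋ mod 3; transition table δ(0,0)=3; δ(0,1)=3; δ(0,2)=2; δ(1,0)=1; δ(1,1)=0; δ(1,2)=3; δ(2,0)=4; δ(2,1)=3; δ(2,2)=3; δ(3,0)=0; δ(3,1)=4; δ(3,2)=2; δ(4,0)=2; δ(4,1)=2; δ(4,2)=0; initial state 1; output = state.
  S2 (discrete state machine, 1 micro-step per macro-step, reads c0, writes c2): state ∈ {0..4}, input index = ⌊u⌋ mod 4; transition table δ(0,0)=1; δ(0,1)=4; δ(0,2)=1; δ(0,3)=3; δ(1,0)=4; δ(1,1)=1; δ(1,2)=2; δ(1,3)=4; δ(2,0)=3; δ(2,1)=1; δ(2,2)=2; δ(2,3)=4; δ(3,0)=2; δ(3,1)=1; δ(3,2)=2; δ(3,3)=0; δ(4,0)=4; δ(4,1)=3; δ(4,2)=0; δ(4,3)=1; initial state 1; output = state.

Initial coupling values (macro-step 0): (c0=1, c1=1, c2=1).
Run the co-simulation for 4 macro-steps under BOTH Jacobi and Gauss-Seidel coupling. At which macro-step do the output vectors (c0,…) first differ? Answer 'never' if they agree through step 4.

[Jacobi] macro 1: S0 reads c1=1 → after 1×micro: -1; S1 reads c1=1 → after 1×micro: 0; S2 reads c0=1 → after 1×micro: 1 ⇒ (c0=-1, c1=0, c2=1)
[Jacobi] macro 2: S0 reads c1=0 → after 1×micro: -2; S1 reads c1=0 → after 1×micro: 3; S2 reads c0=-1 → after 1×micro: 4 ⇒ (c0=-2, c1=3, c2=4)
[Jacobi] macro 3: S0 reads c1=3 → after 1×micro: -2; S1 reads c1=3 → after 1×micro: 0; S2 reads c0=-2 → after 1×micro: 0 ⇒ (c0=-2, c1=0, c2=0)
[Jacobi] macro 4: S0 reads c1=0 → after 1×micro: -2; S1 reads c1=0 → after 1×micro: 3; S2 reads c0=-2 → after 1×micro: 1 ⇒ (c0=-2, c1=3, c2=1)
[Gauss-Seidel] macro 1: S0 reads c1=1 → after 1×micro: -1; S1 reads c1=1 → after 1×micro: 0; S2 reads c0=-1 → after 1×micro: 4 ⇒ (c0=-1, c1=0, c2=4)
[Gauss-Seidel] macro 2: S0 reads c1=0 → after 1×micro: -2; S1 reads c1=0 → after 1×micro: 3; S2 reads c0=-2 → after 1×micro: 0 ⇒ (c0=-2, c1=3, c2=0)
[Gauss-Seidel] macro 3: S0 reads c1=3 → after 1×micro: -2; S1 reads c1=3 → after 1×micro: 0; S2 reads c0=-2 → after 1×micro: 1 ⇒ (c0=-2, c1=0, c2=1)
[Gauss-Seidel] macro 4: S0 reads c1=0 → after 1×micro: -2; S1 reads c1=0 → after 1×micro: 3; S2 reads c0=-2 → after 1×micro: 2 ⇒ (c0=-2, c1=3, c2=2)

first divergence at macro-step: 1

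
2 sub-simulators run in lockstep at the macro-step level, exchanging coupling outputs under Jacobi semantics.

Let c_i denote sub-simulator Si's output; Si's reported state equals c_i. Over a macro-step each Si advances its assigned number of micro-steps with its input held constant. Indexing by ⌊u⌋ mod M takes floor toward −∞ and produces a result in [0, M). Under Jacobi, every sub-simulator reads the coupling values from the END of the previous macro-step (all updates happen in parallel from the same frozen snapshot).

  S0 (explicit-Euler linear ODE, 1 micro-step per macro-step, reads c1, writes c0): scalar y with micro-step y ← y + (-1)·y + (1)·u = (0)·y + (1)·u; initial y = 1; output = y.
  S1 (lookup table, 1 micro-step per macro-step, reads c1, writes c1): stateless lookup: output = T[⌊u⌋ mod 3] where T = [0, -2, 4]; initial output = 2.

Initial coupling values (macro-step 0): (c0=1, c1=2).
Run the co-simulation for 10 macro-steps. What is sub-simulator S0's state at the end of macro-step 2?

S0 state at macro-step 2 = 4

macro 1: S0 reads c1=2 → after 1×micro: 2; S1 reads c1=2 → after 1×micro: 4 ⇒ (c0=2, c1=4)
macro 2: S0 reads c1=4 → after 1×micro: 4; S1 reads c1=4 → after 1×micro: -2 ⇒ (c0=4, c1=-2)
macro 3: S0 reads c1=-2 → after 1×micro: -2; S1 reads c1=-2 → after 1×micro: -2 ⇒ (c0=-2, c1=-2)
macro 4: S0 reads c1=-2 → after 1×micro: -2; S1 reads c1=-2 → after 1×micro: -2 ⇒ (c0=-2, c1=-2)
macro 5: S0 reads c1=-2 → after 1×micro: -2; S1 reads c1=-2 → after 1×micro: -2 ⇒ (c0=-2, c1=-2)
macro 6: S0 reads c1=-2 → after 1×micro: -2; S1 reads c1=-2 → after 1×micro: -2 ⇒ (c0=-2, c1=-2)
macro 7: S0 reads c1=-2 → after 1×micro: -2; S1 reads c1=-2 → after 1×micro: -2 ⇒ (c0=-2, c1=-2)
macro 8: S0 reads c1=-2 → after 1×micro: -2; S1 reads c1=-2 → after 1×micro: -2 ⇒ (c0=-2, c1=-2)
macro 9: S0 reads c1=-2 → after 1×micro: -2; S1 reads c1=-2 → after 1×micro: -2 ⇒ (c0=-2, c1=-2)
macro 10: S0 reads c1=-2 → after 1×micro: -2; S1 reads c1=-2 → after 1×micro: -2 ⇒ (c0=-2, c1=-2)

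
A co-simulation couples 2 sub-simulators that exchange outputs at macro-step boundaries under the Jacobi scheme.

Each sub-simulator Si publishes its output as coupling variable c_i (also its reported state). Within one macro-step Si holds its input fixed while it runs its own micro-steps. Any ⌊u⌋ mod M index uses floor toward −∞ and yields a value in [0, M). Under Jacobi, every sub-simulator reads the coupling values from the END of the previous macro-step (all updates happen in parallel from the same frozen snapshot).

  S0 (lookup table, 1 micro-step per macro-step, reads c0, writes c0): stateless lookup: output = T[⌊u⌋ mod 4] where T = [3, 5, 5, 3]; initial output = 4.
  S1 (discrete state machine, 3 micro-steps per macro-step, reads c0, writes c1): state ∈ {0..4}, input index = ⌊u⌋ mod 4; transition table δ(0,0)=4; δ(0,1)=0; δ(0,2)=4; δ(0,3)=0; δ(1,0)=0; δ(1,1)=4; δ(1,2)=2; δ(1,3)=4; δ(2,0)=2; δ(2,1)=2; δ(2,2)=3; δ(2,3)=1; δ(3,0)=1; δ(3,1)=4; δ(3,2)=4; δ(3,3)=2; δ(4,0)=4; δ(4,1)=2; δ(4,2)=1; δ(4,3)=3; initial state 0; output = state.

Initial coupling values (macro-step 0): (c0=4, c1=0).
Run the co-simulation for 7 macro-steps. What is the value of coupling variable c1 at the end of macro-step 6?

c1 at macro-step 6 = 1

macro 1: S0 reads c0=4 → after 1×micro: 3; S1 reads c0=4 → after 3×micro: 4 ⇒ (c0=3, c1=4)
macro 2: S0 reads c0=3 → after 1×micro: 3; S1 reads c0=3 → after 3×micro: 1 ⇒ (c0=3, c1=1)
macro 3: S0 reads c0=3 → after 1×micro: 3; S1 reads c0=3 → after 3×micro: 2 ⇒ (c0=3, c1=2)
macro 4: S0 reads c0=3 → after 1×micro: 3; S1 reads c0=3 → after 3×micro: 3 ⇒ (c0=3, c1=3)
macro 5: S0 reads c0=3 → after 1×micro: 3; S1 reads c0=3 → after 3×micro: 4 ⇒ (c0=3, c1=4)
macro 6: S0 reads c0=3 → after 1×micro: 3; S1 reads c0=3 → after 3×micro: 1 ⇒ (c0=3, c1=1)
macro 7: S0 reads c0=3 → after 1×micro: 3; S1 reads c0=3 → after 3×micro: 2 ⇒ (c0=3, c1=2)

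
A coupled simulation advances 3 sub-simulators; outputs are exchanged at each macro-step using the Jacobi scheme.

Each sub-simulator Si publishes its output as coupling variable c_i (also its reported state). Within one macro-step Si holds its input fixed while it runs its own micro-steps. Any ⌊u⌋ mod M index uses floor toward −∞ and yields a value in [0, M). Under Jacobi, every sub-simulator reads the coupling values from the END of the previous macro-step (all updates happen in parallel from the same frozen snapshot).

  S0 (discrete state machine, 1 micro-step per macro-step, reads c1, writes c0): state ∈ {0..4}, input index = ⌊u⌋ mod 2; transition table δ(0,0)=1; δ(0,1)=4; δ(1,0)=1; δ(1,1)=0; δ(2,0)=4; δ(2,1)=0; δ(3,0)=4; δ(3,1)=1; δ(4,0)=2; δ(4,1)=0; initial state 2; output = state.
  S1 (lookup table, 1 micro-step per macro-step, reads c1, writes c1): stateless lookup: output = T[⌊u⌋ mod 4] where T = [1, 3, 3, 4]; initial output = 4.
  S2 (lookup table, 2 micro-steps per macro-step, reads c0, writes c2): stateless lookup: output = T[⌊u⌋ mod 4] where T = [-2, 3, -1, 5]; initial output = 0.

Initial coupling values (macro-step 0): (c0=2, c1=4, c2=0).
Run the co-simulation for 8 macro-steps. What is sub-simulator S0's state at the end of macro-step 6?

S0 state at macro-step 6 = 4

macro 1: S0 reads c1=4 → after 1×micro: 4; S1 reads c1=4 → after 1×micro: 1; S2 reads c0=2 → after 2×micro: -1 ⇒ (c0=4, c1=1, c2=-1)
macro 2: S0 reads c1=1 → after 1×micro: 0; S1 reads c1=1 → after 1×micro: 3; S2 reads c0=4 → after 2×micro: -2 ⇒ (c0=0, c1=3, c2=-2)
macro 3: S0 reads c1=3 → after 1×micro: 4; S1 reads c1=3 → after 1×micro: 4; S2 reads c0=0 → after 2×micro: -2 ⇒ (c0=4, c1=4, c2=-2)
macro 4: S0 reads c1=4 → after 1×micro: 2; S1 reads c1=4 → after 1×micro: 1; S2 reads c0=4 → after 2×micro: -2 ⇒ (c0=2, c1=1, c2=-2)
macro 5: S0 reads c1=1 → after 1×micro: 0; S1 reads c1=1 → after 1×micro: 3; S2 reads c0=2 → after 2×micro: -1 ⇒ (c0=0, c1=3, c2=-1)
macro 6: S0 reads c1=3 → after 1×micro: 4; S1 reads c1=3 → after 1×micro: 4; S2 reads c0=0 → after 2×micro: -2 ⇒ (c0=4, c1=4, c2=-2)
macro 7: S0 reads c1=4 → after 1×micro: 2; S1 reads c1=4 → after 1×micro: 1; S2 reads c0=4 → after 2×micro: -2 ⇒ (c0=2, c1=1, c2=-2)
macro 8: S0 reads c1=1 → after 1×micro: 0; S1 reads c1=1 → after 1×micro: 3; S2 reads c0=2 → after 2×micro: -1 ⇒ (c0=0, c1=3, c2=-1)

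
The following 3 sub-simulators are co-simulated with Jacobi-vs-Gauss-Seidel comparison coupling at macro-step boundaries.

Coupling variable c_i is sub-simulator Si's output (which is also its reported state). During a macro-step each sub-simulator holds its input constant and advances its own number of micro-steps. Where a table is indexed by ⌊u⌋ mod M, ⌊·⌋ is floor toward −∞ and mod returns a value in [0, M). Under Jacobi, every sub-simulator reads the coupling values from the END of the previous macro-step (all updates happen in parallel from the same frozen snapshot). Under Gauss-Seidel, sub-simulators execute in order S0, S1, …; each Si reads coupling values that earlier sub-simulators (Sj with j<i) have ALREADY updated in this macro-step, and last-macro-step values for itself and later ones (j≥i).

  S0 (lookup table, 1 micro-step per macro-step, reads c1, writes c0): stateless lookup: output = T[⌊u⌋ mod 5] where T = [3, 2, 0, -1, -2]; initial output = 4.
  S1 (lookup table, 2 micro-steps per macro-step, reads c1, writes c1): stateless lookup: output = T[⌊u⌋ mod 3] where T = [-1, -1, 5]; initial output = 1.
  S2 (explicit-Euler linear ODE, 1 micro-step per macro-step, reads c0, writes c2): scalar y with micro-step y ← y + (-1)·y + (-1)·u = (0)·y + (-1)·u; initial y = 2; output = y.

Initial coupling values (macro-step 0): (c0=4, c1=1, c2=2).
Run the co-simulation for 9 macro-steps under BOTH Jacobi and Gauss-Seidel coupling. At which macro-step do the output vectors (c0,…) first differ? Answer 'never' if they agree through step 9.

first divergence at macro-step: 1

[Jacobi] macro 1: S0 reads c1=1 → after 1×micro: 2; S1 reads c1=1 → after 2×micro: -1; S2 reads c0=4 → after 1×micro: -4 ⇒ (c0=2, c1=-1, c2=-4)
[Jacobi] macro 2: S0 reads c1=-1 → after 1×micro: -2; S1 reads c1=-1 → after 2×micro: 5; S2 reads c0=2 → after 1×micro: -2 ⇒ (c0=-2, c1=5, c2=-2)
[Jacobi] macro 3: S0 reads c1=5 → after 1×micro: 3; S1 reads c1=5 → after 2×micro: 5; S2 reads c0=-2 → after 1×micro: 2 ⇒ (c0=3, c1=5, c2=2)
[Jacobi] macro 4: S0 reads c1=5 → after 1×micro: 3; S1 reads c1=5 → after 2×micro: 5; S2 reads c0=3 → after 1×micro: -3 ⇒ (c0=3, c1=5, c2=-3)
[Jacobi] macro 5: S0 reads c1=5 → after 1×micro: 3; S1 reads c1=5 → after 2×micro: 5; S2 reads c0=3 → after 1×micro: -3 ⇒ (c0=3, c1=5, c2=-3)
[Jacobi] macro 6: S0 reads c1=5 → after 1×micro: 3; S1 reads c1=5 → after 2×micro: 5; S2 reads c0=3 → after 1×micro: -3 ⇒ (c0=3, c1=5, c2=-3)
[Jacobi] macro 7: S0 reads c1=5 → after 1×micro: 3; S1 reads c1=5 → after 2×micro: 5; S2 reads c0=3 → after 1×micro: -3 ⇒ (c0=3, c1=5, c2=-3)
[Jacobi] macro 8: S0 reads c1=5 → after 1×micro: 3; S1 reads c1=5 → after 2×micro: 5; S2 reads c0=3 → after 1×micro: -3 ⇒ (c0=3, c1=5, c2=-3)
[Jacobi] macro 9: S0 reads c1=5 → after 1×micro: 3; S1 reads c1=5 → after 2×micro: 5; S2 reads c0=3 → after 1×micro: -3 ⇒ (c0=3, c1=5, c2=-3)
[Gauss-Seidel] macro 1: S0 reads c1=1 → after 1×micro: 2; S1 reads c1=1 → after 2×micro: -1; S2 reads c0=2 → after 1×micro: -2 ⇒ (c0=2, c1=-1, c2=-2)
[Gauss-Seidel] macro 2: S0 reads c1=-1 → after 1×micro: -2; S1 reads c1=-1 → after 2×micro: 5; S2 reads c0=-2 → after 1×micro: 2 ⇒ (c0=-2, c1=5, c2=2)
[Gauss-Seidel] macro 3: S0 reads c1=5 → after 1×micro: 3; S1 reads c1=5 → after 2×micro: 5; S2 reads c0=3 → after 1×micro: -3 ⇒ (c0=3, c1=5, c2=-3)
[Gauss-Seidel] macro 4: S0 reads c1=5 → after 1×micro: 3; S1 reads c1=5 → after 2×micro: 5; S2 reads c0=3 → after 1×micro: -3 ⇒ (c0=3, c1=5, c2=-3)
[Gauss-Seidel] macro 5: S0 reads c1=5 → after 1×micro: 3; S1 reads c1=5 → after 2×micro: 5; S2 reads c0=3 → after 1×micro: -3 ⇒ (c0=3, c1=5, c2=-3)
[Gauss-Seidel] macro 6: S0 reads c1=5 → after 1×micro: 3; S1 reads c1=5 → after 2×micro: 5; S2 reads c0=3 → after 1×micro: -3 ⇒ (c0=3, c1=5, c2=-3)
[Gauss-Seidel] macro 7: S0 reads c1=5 → after 1×micro: 3; S1 reads c1=5 → after 2×micro: 5; S2 reads c0=3 → after 1×micro: -3 ⇒ (c0=3, c1=5, c2=-3)
[Gauss-Seidel] macro 8: S0 reads c1=5 → after 1×micro: 3; S1 reads c1=5 → after 2×micro: 5; S2 reads c0=3 → after 1×micro: -3 ⇒ (c0=3, c1=5, c2=-3)
[Gauss-Seidel] macro 9: S0 reads c1=5 → after 1×micro: 3; S1 reads c1=5 → after 2×micro: 5; S2 reads c0=3 → after 1×micro: -3 ⇒ (c0=3, c1=5, c2=-3)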